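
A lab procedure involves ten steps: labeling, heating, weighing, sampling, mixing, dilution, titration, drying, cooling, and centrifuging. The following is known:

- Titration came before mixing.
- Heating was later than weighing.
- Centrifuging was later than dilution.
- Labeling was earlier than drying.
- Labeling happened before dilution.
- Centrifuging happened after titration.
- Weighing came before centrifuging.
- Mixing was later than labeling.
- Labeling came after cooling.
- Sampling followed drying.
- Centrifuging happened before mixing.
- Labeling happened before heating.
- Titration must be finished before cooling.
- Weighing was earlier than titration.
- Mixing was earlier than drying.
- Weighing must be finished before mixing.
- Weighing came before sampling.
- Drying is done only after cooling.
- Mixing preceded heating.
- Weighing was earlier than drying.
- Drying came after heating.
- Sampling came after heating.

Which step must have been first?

Weighing has a chain of constraints placing it before every other step, so weighing must be first.

weighing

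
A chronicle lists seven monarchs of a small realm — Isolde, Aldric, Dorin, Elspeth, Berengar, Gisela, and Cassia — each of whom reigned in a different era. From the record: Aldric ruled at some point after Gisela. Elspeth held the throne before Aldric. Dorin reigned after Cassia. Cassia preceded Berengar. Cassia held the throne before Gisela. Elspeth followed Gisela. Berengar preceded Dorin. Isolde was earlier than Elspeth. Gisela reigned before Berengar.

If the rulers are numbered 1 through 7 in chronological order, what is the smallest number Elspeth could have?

Cassia, Gisela, and Isolde must all come before Elspeth — 3 forced predecessors.
Nothing else is forced ahead of Elspeth, so their earliest slot is position 3 + 1 = 4.

4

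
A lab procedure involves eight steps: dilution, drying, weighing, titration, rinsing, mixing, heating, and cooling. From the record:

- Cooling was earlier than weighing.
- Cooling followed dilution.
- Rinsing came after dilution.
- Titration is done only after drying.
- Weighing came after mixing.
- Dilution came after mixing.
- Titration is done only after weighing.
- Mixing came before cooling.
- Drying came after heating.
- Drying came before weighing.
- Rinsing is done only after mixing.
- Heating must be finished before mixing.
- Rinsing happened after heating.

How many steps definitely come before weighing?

Directly stated before weighing: cooling, drying, and mixing.
Dilution reaches weighing via dilution → cooling → weighing.
Heating reaches weighing via heating → drying → weighing.
No chain forces rinsing (or any of the others) ahead of weighing.
That's cooling, dilution, drying, heating, and mixing — 5 in all.

5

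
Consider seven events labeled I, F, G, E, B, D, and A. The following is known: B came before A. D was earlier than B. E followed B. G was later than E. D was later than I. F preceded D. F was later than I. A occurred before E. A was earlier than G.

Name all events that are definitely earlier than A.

B, D, F, I

Directly stated before A: B.
D reaches A via D → B → A.
F reaches A via F → D → B → A.
I reaches A via I → D → B → A.
No chain forces G (or any of the others) ahead of A.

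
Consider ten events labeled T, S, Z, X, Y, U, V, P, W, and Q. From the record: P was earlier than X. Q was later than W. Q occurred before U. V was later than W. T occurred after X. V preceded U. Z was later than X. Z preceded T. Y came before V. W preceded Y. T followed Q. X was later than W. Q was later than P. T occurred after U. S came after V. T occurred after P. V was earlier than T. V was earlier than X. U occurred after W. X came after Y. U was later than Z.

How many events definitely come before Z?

5

Directly stated before Z: X.
P reaches Z via P → X → Z.
V reaches Z via V → X → Z.
W reaches Z via W → X → Z.
Likewise Y reaches Z by chaining the stated constraints.
No chain forces U (or any of the others) ahead of Z.
That's P, V, W, X, and Y — 5 in all.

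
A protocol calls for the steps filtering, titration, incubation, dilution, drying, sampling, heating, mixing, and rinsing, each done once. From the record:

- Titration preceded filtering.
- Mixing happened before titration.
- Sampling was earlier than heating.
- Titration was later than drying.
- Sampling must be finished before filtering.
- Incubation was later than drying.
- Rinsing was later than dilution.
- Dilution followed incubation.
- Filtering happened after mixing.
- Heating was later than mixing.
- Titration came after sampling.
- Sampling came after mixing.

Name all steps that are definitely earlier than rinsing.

dilution, drying, incubation

Directly stated before rinsing: dilution.
Drying reaches rinsing via drying → incubation → dilution → rinsing.
Incubation reaches rinsing via incubation → dilution → rinsing.
No chain forces titration (or any of the others) ahead of rinsing.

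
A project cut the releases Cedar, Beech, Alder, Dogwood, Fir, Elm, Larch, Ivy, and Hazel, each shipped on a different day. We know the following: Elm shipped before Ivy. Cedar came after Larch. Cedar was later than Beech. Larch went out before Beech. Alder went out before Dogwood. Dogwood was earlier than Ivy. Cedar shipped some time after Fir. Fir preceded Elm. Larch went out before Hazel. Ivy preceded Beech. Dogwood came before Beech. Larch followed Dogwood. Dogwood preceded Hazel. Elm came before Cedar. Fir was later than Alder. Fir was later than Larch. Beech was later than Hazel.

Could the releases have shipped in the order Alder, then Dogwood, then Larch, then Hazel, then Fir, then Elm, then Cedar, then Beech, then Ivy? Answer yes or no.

The constraints require Ivy before Beech, but in the proposed sequence Beech appears ahead of Ivy. That one violation is enough.

no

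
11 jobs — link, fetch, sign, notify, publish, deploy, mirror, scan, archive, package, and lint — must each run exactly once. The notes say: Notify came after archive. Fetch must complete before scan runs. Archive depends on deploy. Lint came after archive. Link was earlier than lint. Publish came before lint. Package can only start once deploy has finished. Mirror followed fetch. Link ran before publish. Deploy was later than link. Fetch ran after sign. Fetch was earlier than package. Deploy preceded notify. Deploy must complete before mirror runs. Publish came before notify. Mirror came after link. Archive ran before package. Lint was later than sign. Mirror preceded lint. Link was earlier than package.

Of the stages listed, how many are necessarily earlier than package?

Directly stated before package: archive, deploy, fetch, and link.
Sign reaches package via sign → fetch → package.
No chain forces lint (or any of the others) ahead of package.
That's archive, deploy, fetch, link, and sign — 5 in all.

5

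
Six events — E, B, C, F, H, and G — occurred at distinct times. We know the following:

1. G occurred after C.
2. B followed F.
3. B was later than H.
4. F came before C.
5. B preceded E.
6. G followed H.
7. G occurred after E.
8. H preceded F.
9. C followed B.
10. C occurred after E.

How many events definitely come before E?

Directly stated before E: B.
F reaches E via F → B → E.
H reaches E via H → B → E.
No chain forces C (or any of the others) ahead of E.
That's B, F, and H — 3 in all.

3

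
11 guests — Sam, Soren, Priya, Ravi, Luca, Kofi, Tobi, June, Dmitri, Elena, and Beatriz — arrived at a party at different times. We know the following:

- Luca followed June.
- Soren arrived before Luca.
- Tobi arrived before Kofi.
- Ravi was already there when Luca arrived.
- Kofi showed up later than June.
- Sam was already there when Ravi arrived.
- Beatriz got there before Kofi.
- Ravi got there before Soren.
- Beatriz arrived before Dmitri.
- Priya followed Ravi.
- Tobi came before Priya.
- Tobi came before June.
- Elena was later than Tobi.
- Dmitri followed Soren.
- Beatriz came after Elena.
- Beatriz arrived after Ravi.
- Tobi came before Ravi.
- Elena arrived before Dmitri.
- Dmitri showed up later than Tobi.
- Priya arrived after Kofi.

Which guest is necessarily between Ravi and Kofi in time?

Beatriz

Tracing the constraints gives Ravi → Beatriz → Kofi, so Beatriz sits after Ravi and before Kofi.
No other guest is forced both after Ravi and before Kofi.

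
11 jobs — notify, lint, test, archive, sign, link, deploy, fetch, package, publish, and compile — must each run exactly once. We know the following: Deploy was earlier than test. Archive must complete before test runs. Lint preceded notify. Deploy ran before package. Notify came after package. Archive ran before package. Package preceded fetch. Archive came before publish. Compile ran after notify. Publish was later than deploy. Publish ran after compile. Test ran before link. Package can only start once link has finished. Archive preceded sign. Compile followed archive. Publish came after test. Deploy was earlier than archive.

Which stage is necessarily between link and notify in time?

package

Tracing the constraints gives link → package → notify, so package sits after link and before notify.
No other stage is forced both after link and before notify.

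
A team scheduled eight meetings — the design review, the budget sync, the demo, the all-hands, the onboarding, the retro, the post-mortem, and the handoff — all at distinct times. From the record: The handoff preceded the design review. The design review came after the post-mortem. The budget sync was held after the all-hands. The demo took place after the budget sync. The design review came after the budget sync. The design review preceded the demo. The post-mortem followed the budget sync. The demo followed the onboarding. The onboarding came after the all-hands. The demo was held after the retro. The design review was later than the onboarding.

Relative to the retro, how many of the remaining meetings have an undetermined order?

Forced after the retro: the demo.
That leaves the all-hands, the budget sync, the design review, the handoff, the onboarding, and the post-mortem with no forced order relative to the retro — 6.

6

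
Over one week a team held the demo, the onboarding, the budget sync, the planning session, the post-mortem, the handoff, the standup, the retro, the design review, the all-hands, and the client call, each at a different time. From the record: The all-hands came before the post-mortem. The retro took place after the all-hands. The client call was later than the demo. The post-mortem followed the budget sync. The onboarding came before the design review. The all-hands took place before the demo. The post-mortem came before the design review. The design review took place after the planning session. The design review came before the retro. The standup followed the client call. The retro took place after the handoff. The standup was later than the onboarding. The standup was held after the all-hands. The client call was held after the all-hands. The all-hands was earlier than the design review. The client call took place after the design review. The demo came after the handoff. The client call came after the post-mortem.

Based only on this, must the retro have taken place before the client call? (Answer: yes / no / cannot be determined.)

No chain of stated constraints runs from the retro to the client call, and none runs from the client call to the retro either.
So the relative order of the retro and the client call is not fixed by the given facts.

cannot be determined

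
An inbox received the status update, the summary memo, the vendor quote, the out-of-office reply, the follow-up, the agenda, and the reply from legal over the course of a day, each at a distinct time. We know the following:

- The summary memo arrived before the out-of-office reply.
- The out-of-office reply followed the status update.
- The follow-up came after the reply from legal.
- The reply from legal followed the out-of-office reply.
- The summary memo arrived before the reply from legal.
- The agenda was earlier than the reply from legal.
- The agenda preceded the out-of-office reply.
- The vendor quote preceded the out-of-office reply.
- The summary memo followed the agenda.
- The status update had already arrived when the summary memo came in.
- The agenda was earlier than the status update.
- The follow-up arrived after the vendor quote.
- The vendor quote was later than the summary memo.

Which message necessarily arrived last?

the follow-up

Every other message has a chain of constraints placing it before the follow-up, so the follow-up is last.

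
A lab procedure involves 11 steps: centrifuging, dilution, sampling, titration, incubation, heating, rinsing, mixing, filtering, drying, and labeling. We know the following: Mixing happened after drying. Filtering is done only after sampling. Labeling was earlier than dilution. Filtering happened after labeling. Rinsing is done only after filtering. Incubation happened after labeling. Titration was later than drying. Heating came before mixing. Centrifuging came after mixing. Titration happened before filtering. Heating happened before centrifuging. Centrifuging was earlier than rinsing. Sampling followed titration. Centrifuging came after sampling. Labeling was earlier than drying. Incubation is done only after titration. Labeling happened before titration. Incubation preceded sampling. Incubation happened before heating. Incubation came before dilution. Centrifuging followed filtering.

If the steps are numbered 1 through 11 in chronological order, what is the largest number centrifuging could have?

Centrifuging must come before rinsing — 1 step forced after it.
Everything else can be placed before centrifuging in some valid order, so centrifuging can sit as late as position 11 − 1 = 10.

10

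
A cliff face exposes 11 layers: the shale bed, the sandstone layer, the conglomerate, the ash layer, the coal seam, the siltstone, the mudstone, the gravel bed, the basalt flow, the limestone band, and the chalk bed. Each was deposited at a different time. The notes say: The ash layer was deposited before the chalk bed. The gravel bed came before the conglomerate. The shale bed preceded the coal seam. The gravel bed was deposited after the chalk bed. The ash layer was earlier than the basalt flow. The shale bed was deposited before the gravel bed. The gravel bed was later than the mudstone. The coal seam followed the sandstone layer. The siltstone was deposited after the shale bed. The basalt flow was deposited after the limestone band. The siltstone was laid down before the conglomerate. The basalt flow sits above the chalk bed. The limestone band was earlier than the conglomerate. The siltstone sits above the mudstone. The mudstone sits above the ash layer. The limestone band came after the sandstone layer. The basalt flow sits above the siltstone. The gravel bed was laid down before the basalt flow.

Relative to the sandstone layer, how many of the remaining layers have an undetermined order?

Forced after the sandstone layer: the basalt flow, the coal seam, the conglomerate, and the limestone band.
That leaves the ash layer, the chalk bed, the gravel bed, the mudstone, the shale bed, and the siltstone with no forced order relative to the sandstone layer — 6.

6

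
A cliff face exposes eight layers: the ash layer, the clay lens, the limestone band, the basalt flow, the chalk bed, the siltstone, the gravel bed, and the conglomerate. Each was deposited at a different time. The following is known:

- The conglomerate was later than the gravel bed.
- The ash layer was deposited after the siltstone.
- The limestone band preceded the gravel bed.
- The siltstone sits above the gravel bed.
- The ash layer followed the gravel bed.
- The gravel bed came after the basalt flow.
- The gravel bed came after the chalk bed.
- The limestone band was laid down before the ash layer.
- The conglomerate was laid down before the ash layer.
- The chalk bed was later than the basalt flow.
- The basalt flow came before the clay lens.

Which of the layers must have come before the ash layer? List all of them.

the basalt flow, the chalk bed, the conglomerate, the gravel bed, the limestone band, the siltstone

Directly stated before the ash layer: the conglomerate, the gravel bed, the limestone band, and the siltstone.
The basalt flow reaches the ash layer via the basalt flow → the gravel bed → the ash layer.
The chalk bed reaches the ash layer via the chalk bed → the gravel bed → the ash layer.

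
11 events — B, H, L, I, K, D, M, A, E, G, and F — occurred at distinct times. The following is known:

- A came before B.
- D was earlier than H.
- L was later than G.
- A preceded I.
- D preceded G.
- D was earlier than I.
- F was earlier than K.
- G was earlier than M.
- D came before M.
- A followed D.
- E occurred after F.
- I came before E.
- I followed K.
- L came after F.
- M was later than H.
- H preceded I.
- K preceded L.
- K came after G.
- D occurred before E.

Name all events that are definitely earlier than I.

Directly stated before I: A, D, H, and K.
F reaches I via F → K → I.
G reaches I via G → K → I.

A, D, F, G, H, K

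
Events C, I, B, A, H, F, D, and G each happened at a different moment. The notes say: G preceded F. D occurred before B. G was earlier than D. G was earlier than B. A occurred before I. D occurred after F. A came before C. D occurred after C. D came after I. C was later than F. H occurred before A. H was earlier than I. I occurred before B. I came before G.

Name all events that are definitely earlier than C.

A, F, G, H, I

Directly stated before C: A and F.
G reaches C via G → F → C.
H reaches C via H → A → C.
I reaches C via I → G → F → C.
No chain forces B (or any of the others) ahead of C.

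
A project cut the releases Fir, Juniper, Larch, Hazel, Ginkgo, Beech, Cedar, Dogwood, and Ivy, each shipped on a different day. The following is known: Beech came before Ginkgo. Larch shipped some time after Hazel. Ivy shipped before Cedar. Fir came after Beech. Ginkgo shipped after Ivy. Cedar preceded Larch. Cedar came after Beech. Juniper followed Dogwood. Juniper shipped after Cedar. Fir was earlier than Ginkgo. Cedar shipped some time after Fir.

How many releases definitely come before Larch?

5

Directly stated before Larch: Cedar and Hazel.
Beech reaches Larch via Beech → Cedar → Larch.
Fir reaches Larch via Fir → Cedar → Larch.
Ivy reaches Larch via Ivy → Cedar → Larch.
No chain forces Ginkgo (or any of the others) ahead of Larch.
That's Beech, Cedar, Fir, Hazel, and Ivy — 5 in all.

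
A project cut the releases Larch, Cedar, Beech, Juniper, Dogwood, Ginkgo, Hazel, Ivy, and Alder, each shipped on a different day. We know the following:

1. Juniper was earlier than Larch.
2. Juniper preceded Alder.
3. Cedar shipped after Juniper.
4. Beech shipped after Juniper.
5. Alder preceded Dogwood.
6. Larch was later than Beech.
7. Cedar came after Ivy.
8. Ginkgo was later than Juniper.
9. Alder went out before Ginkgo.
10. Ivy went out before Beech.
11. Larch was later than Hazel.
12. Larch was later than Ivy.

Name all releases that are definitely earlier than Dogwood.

Alder, Juniper

Directly stated before Dogwood: Alder.
Juniper reaches Dogwood via Juniper → Alder → Dogwood.
No chain forces Hazel (or any of the others) ahead of Dogwood.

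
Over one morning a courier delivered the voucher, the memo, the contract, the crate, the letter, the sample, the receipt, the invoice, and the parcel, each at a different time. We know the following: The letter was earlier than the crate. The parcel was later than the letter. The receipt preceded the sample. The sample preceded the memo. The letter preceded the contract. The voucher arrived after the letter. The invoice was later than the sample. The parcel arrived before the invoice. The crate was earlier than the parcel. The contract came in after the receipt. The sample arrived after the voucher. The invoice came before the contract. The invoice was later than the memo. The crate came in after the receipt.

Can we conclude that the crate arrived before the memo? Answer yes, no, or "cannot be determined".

No chain of stated constraints runs from the crate to the memo, and none runs from the memo to the crate either.
So the relative order of the crate and the memo is not fixed by the given facts.

cannot be determined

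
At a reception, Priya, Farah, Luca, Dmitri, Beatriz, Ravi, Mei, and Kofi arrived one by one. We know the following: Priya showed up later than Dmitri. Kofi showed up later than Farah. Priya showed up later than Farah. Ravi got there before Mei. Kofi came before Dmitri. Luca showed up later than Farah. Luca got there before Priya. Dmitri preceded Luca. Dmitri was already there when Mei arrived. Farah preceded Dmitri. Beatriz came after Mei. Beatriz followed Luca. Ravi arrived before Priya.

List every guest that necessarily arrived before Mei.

Directly stated before Mei: Dmitri and Ravi.
Farah reaches Mei via Farah → Dmitri → Mei.
Kofi reaches Mei via Kofi → Dmitri → Mei.
No chain forces Beatriz (or any of the others) ahead of Mei.

Dmitri, Farah, Kofi, Ravi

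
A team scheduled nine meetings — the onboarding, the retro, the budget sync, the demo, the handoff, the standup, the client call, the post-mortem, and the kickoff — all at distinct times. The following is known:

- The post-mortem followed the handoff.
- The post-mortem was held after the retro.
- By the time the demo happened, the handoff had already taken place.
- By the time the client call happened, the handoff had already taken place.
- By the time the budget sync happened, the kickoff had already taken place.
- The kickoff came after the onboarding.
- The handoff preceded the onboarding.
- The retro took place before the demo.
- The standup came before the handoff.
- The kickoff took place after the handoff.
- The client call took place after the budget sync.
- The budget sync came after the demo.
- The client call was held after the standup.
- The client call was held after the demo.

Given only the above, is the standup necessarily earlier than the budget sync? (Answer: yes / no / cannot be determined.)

yes

Chain the constraints: the standup → the handoff → the demo → the budget sync. Each link is directly stated, so the standup comes before the budget sync.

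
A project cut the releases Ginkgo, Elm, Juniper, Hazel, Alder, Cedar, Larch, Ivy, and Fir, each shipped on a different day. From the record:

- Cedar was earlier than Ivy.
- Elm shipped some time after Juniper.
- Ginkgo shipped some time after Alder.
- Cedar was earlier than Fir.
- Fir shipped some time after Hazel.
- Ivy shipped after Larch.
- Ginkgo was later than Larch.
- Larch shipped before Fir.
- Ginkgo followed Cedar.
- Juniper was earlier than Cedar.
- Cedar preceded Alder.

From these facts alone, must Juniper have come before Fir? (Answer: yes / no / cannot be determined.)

Chain the constraints: Juniper → Cedar → Fir. Each link is directly stated, so Juniper comes before Fir.

yes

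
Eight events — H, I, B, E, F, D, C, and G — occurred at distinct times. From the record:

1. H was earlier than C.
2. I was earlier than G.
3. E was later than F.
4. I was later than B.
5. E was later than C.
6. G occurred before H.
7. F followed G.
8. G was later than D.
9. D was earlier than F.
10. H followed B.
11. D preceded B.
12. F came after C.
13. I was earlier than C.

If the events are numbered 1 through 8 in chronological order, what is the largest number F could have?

7

F must come before E — 1 event forced after it.
Everything else can be placed before F in some valid order, so F can sit as late as position 8 − 1 = 7.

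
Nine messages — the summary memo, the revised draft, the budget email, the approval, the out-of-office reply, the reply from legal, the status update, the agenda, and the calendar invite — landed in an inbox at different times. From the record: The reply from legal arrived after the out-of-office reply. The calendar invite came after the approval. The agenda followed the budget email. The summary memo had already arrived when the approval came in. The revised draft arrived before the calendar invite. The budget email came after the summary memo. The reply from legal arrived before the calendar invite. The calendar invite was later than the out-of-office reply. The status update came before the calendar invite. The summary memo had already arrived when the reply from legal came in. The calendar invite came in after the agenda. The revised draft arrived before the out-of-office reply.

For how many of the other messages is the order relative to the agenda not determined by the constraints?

Forced before the agenda: the budget email and the summary memo; forced after the agenda: the calendar invite.
That leaves the approval, the out-of-office reply, the reply from legal, the revised draft, and the status update with no forced order relative to the agenda — 5.

5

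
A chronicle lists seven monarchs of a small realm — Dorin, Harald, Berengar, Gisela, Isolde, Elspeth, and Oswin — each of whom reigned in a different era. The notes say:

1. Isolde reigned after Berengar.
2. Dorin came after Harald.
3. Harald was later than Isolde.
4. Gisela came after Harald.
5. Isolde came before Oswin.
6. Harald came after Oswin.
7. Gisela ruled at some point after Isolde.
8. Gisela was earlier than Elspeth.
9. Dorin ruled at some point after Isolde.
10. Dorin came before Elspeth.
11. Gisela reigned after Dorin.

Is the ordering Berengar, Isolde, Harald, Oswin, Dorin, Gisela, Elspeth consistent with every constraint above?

The constraints require Oswin before Harald, but in the proposed sequence Harald appears ahead of Oswin. That one violation is enough.

no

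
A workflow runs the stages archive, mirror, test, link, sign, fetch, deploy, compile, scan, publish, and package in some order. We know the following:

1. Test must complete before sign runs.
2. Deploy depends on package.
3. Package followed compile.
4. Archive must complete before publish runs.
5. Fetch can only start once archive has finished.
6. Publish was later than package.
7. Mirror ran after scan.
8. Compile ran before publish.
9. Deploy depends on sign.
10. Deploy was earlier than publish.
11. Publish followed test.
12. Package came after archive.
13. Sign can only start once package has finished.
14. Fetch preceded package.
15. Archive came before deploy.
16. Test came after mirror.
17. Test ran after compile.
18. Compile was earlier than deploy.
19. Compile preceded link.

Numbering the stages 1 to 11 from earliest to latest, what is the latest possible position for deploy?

10

Deploy must come before publish — 1 stage forced after it.
Everything else can be placed before deploy in some valid order, so deploy can sit as late as position 11 − 1 = 10.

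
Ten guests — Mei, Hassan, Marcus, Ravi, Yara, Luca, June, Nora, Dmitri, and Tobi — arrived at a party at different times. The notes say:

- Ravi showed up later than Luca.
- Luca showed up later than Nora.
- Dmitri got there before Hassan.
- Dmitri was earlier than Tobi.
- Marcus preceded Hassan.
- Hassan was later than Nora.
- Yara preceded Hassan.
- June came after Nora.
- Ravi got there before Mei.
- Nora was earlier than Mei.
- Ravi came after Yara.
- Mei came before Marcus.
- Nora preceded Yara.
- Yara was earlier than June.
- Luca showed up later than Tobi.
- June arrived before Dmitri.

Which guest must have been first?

Nora

Nora has a chain of constraints placing them before every other guest, so Nora must be first.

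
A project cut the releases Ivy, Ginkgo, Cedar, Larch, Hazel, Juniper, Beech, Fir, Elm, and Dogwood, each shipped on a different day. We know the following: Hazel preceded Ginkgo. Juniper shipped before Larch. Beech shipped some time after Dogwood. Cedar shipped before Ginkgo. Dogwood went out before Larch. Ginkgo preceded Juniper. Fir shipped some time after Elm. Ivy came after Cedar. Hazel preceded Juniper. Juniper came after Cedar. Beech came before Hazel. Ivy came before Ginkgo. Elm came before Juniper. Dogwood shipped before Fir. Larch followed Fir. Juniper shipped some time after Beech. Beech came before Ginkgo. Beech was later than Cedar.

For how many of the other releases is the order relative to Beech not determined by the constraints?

Forced before Beech: Cedar and Dogwood; forced after Beech: Ginkgo, Hazel, Juniper, and Larch.
That leaves Elm, Fir, and Ivy with no forced order relative to Beech — 3.

3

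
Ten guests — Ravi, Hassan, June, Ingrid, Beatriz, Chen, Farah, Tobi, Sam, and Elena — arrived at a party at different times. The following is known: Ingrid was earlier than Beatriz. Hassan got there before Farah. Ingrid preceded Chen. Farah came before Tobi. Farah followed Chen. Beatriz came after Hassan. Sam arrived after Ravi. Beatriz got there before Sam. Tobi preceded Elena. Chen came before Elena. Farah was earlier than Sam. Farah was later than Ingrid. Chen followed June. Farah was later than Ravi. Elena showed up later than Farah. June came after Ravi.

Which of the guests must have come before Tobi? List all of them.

Directly stated before Tobi: Farah.
Chen reaches Tobi via Chen → Farah → Tobi.
Hassan reaches Tobi via Hassan → Farah → Tobi.
Ingrid reaches Tobi via Ingrid → Farah → Tobi.
Likewise June and Ravi each reach Tobi by chaining the stated constraints.

Chen, Farah, Hassan, Ingrid, June, Ravi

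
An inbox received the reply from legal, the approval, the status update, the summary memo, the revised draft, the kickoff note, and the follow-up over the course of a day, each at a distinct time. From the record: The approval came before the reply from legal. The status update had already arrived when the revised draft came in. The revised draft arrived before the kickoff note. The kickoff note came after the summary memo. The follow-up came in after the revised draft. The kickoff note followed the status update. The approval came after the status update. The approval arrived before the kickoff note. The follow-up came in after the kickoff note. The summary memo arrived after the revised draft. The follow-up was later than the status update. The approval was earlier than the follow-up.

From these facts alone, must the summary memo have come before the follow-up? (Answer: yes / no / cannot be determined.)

Chain the constraints: the summary memo → the kickoff note → the follow-up. Each link is directly stated, so the summary memo comes before the follow-up.

yes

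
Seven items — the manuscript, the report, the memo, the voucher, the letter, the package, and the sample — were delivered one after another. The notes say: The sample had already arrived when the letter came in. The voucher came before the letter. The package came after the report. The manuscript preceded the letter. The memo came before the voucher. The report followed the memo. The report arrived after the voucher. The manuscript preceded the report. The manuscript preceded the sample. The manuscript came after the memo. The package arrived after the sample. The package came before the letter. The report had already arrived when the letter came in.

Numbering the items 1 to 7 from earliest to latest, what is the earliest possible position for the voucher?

2

The memo must come before the voucher — 1 forced predecessor.
Nothing else is forced ahead of the voucher, so its earliest slot is position 1 + 1 = 2.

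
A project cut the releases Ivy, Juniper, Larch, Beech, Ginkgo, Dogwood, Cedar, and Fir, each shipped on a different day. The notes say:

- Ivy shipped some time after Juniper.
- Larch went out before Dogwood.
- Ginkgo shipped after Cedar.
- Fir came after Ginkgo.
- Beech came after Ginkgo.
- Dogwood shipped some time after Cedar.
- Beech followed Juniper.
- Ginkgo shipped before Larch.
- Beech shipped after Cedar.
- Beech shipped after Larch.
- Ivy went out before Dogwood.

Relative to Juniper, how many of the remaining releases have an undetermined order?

4

Forced after Juniper: Beech, Dogwood, and Ivy.
That leaves Cedar, Fir, Ginkgo, and Larch with no forced order relative to Juniper — 4.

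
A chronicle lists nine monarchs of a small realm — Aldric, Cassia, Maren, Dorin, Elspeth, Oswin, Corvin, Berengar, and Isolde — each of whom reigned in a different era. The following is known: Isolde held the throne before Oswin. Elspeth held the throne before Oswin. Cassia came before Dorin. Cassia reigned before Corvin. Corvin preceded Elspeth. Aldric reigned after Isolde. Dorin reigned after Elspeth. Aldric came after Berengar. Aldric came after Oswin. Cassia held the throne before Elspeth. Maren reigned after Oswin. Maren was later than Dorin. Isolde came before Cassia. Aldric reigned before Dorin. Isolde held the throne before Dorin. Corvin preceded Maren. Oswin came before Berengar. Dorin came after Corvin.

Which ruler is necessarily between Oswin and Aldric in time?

Berengar

Tracing the constraints gives Oswin → Berengar → Aldric, so Berengar sits after Oswin and before Aldric.
No other ruler is forced both after Oswin and before Aldric.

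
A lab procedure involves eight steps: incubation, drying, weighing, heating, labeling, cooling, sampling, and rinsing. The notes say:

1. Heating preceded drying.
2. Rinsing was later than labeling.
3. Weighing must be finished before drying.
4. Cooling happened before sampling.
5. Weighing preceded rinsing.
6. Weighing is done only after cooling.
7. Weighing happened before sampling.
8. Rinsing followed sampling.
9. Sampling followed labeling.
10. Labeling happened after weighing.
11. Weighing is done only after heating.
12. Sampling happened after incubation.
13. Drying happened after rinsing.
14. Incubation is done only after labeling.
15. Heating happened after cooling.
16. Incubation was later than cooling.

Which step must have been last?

Every other step has a chain of constraints placing it before drying, so drying is last.

drying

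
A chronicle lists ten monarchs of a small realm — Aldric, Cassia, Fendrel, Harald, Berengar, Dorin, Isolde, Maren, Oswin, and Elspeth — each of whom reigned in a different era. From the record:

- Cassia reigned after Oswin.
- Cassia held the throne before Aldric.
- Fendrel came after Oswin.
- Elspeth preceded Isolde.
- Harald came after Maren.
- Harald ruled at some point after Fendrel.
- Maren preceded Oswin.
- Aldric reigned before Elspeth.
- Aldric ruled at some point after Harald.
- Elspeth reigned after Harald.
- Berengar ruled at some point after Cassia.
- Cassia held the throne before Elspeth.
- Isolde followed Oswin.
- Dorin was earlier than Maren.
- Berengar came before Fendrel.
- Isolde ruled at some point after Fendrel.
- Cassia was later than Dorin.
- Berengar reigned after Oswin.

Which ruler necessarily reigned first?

Dorin has a chain of constraints placing them before every other ruler, so Dorin must be first.

Dorin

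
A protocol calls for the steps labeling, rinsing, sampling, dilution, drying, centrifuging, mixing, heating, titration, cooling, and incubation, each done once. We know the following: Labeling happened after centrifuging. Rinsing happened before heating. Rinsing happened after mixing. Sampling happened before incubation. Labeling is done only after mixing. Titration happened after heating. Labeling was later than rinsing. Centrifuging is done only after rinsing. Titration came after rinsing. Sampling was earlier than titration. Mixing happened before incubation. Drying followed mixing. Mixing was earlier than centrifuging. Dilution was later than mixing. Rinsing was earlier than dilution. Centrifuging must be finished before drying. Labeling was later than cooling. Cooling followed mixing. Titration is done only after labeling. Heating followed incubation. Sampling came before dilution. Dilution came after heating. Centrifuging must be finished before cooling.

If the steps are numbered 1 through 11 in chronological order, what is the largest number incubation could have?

Incubation must come before dilution, heating, and titration — 3 steps forced after it.
Everything else can be placed before incubation in some valid order, so incubation can sit as late as position 11 − 3 = 8.

8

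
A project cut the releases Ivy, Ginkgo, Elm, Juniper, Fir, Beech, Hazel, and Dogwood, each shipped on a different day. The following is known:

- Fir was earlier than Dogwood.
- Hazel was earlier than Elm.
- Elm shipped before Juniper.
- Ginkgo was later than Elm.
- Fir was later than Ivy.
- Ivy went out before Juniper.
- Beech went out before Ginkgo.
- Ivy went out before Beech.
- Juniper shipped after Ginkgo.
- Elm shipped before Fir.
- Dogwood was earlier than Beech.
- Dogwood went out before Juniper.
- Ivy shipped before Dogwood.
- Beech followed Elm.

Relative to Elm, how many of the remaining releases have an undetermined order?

Forced before Elm: Hazel; forced after Elm: Beech, Dogwood, Fir, Ginkgo, and Juniper.
That leaves Ivy with no forced order relative to Elm — 1.

1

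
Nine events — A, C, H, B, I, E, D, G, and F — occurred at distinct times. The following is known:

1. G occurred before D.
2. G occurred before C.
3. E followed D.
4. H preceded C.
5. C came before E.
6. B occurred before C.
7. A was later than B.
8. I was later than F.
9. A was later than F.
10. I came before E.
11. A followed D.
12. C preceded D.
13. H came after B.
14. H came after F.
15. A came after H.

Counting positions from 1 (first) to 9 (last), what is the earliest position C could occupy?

B, F, G, and H must all come before C — 4 forced predecessors.
Nothing else is forced ahead of C, so its earliest slot is position 4 + 1 = 5.

5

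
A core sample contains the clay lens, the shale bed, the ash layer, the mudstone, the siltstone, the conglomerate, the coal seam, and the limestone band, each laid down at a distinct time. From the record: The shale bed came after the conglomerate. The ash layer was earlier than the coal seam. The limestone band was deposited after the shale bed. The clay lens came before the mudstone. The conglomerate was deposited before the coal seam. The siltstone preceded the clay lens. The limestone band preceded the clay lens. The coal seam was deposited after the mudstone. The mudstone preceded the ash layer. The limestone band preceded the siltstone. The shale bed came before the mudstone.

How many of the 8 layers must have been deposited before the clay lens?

4

Directly stated before the clay lens: the limestone band and the siltstone.
The conglomerate reaches the clay lens via the conglomerate → the shale bed → the limestone band → the clay lens.
The shale bed reaches the clay lens via the shale bed → the limestone band → the clay lens.
No chain forces the ash layer (or any of the others) ahead of the clay lens.
That's the conglomerate, the limestone band, the shale bed, and the siltstone — 4 in all.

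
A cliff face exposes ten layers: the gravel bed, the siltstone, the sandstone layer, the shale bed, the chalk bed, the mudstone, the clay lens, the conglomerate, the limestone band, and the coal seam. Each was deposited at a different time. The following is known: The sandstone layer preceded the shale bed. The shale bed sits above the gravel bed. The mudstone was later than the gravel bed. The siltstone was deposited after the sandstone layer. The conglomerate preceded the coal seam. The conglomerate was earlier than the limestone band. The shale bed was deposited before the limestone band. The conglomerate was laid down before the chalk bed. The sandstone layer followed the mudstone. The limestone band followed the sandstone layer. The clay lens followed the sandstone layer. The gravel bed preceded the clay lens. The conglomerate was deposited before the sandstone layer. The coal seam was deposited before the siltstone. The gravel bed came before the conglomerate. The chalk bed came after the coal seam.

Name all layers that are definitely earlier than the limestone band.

Directly stated before the limestone band: the conglomerate, the sandstone layer, and the shale bed.
The gravel bed reaches the limestone band via the gravel bed → the shale bed → the limestone band.
The mudstone reaches the limestone band via the mudstone → the sandstone layer → the limestone band.

the conglomerate, the gravel bed, the mudstone, the sandstone layer, the shale bed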